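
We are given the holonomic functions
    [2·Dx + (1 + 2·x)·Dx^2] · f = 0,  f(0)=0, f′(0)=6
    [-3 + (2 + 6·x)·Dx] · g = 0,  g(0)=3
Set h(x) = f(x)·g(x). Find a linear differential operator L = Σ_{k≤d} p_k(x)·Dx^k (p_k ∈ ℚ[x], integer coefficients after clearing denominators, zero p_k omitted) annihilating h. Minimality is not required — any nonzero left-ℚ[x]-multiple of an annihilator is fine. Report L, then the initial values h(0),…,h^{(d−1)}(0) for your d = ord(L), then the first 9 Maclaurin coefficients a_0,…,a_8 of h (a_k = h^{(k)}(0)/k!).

f: a_k = 0, 6, -6, 8, -12, 96/5, -32, 384/7, -96, …
g: a_k = 3, 9/2, -27/8, 81/16, -1215/128, 5103/256, -45927/1024, 216513/2048, -8444007/32768, …
Sym-product of L_f,L_g gives L₀ (≤ ord 2).
L = (15 + 18·x) + (-4 - 12·x)·Dx + (4 + 32·x + 84·x^2 + 72·x^3)·Dx^2  (order 2).
h: a_k = 0, 18, 9, -93/4, 405/8, -35433/320, 158691/640, -10207611/17920, 48056103/35840, …
ICs: h(0) = 0, h′(0) = 18.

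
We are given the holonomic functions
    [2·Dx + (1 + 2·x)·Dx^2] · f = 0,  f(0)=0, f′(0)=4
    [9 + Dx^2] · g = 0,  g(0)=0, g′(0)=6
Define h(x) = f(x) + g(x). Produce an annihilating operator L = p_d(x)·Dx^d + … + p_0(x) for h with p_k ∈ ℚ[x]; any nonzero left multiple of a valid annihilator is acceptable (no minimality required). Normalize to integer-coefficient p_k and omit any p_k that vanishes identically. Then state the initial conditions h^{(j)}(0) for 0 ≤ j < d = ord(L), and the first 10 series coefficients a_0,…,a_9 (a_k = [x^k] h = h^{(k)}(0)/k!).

f: a_k = 0, 4, -4, 16/3, -8, 64/5, -64/3, 256/7, -64, 1024/9, …
g: a_k = 0, 6, 0, -9, 0, 81/20, 0, -243/280, 0, 243/2240, …
Sum ⇒ L₀ = lclm(L_f,L_g) in ℚ(x)⟨Dx⟩.
L = (594 + 648·x + 648·x^2)·Dx + (153 + 630·x + 972·x^2 + 648·x^3)·Dx^2 + (66 + 72·x + 72·x^2)·Dx^3 + (17 + 70·x + 108·x^2 + 72·x^3)·Dx^4  (order 4).
h: a_k = 0, 10, -4, -11/3, -8, 337/20, -64/3, 9997/280, -64, 2295947/20160, …
ICs: h(0) = 0, h′(0) = 10, h′′(0) = -8, h′′′(0) = -22.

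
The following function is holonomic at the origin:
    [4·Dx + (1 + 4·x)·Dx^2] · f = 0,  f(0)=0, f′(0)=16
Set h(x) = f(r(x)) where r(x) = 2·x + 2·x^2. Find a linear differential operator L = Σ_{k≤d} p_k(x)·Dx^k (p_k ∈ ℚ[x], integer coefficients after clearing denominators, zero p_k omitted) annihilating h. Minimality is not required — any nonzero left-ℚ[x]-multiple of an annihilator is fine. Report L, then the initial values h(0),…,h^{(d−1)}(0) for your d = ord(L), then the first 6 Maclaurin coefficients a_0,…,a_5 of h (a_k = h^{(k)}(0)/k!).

f: a_k = 0, 16, -32, 256/3, -256, 4096/5, …
L₀ from L_f via x↦r, Dx↦r'^{-1}Dx.
L = (6 + 16·x + 16·x^2)·Dx + (1 + 10·x + 24·x^2 + 16·x^3)·Dx^2  (order 2).
h: a_k = 0, 32, -96, 1280/3, -2176, 59392/5, …
ICs: h(0) = 0, h′(0) = 32.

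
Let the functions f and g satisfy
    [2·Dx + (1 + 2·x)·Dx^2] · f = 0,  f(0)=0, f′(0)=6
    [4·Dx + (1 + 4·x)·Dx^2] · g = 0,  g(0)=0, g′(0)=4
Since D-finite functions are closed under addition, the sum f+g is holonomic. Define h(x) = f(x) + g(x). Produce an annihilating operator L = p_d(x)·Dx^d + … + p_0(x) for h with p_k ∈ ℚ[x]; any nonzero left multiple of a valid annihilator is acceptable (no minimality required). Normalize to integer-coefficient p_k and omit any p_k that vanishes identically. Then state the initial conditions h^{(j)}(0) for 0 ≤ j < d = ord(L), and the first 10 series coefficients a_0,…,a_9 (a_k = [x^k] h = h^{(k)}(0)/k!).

L = 16·Dx + (12 + 32·x)·Dx^2 + (1 + 6·x + 8·x^2)·Dx^3  (order 3).
h: a_k = 0, 10, -14, 88/3, -76, 224, -2144/3, 16768/7, -8288, 263680/9, …
ICs: h(0) = 0, h′(0) = 10, h′′(0) = -28.

f: a_k = 0, 6, -6, 8, -12, 96/5, -32, 384/7, -96, 512/3, …
g: a_k = 0, 4, -8, 64/3, -64, 1024/5, -2048/3, 16384/7, -8192, 262144/9, …
Sum ⇒ L₀ = lclm(L_f,L_g) in ℚ(x)⟨Dx⟩.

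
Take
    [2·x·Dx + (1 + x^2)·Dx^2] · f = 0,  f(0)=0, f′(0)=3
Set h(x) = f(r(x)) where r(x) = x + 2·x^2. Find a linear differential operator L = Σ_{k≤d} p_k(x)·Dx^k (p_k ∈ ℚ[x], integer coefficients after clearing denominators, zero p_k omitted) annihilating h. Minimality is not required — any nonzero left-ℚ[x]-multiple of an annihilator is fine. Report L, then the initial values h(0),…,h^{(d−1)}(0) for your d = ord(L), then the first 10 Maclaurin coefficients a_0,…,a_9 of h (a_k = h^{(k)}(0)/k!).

f: a_k = 0, 3, 0, -1, 0, 3/5, 0, -3/7, 0, 1/3, …
Change of var in L_f (x↦r) gives L₀.
L = (-4 + 2·x + 16·x^2 + 48·x^3 + 48·x^4)·Dx + (1 + 4·x + x^2 + 8·x^3 + 20·x^4 + 16·x^5)·Dx^2  (order 2).
h: a_k = 0, 3, 6, -1, -6, -57/5, -2, 165/7, 42, 37/3, …
ICs: h(0) = 0, h′(0) = 3.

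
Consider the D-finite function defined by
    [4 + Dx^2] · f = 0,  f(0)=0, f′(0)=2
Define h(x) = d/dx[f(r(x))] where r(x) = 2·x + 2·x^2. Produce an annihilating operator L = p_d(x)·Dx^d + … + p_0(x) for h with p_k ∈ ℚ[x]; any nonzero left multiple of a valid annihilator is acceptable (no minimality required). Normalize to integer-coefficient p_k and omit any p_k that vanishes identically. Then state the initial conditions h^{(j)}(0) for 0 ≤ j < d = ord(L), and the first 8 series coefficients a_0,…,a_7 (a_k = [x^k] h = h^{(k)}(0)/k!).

f: a_k = 0, 2, 0, -4/3, 0, 4/15, 0, -8/315, …
f∘r: x↦r, Dx↦Dx/r' in L_f ⇒ L₀.
h=h₀': d/dx-closure on L₀ ⇒ L.
L = (28 + 128·x + 384·x^2 + 512·x^3 + 256·x^4) + (-6 - 12·x)·Dx + (1 + 4·x + 4·x^2)·Dx^2  (order 2).
h: a_k = 4, 8, -32, -128, -352/3, 192, 25856/45, 22528/45, …
ICs: h(0) = 4, h′(0) = 8.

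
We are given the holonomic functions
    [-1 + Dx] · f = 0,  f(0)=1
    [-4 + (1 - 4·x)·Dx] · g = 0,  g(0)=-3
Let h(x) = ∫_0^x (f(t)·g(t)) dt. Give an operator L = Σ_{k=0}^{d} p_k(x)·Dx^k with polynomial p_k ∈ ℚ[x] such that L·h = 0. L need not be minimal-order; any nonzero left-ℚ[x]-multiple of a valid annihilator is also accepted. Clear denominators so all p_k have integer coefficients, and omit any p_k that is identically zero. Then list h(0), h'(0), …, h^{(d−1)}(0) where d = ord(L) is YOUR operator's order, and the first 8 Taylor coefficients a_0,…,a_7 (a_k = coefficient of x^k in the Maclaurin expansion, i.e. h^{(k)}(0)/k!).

L = (5 - 4·x)·Dx + (-1 + 4·x)·Dx^2  (order 2).
h: a_k = 0, -3, -15/2, -41/2, -493/8, -7889/40, -157781/240, -757349/336, …
ICs: h(0) = 0, h′(0) = -3.

f: a_k = 1, 1, 1/2, 1/6, 1/24, 1/120, 1/720, 1/5040, …
g: a_k = -3, -12, -48, -192, -768, -3072, -12288, -49152, …
f·g: L₀ = L_f ⊗_s L_g, ord ≤ 1·1.
Integrate: L := L₀·Dx.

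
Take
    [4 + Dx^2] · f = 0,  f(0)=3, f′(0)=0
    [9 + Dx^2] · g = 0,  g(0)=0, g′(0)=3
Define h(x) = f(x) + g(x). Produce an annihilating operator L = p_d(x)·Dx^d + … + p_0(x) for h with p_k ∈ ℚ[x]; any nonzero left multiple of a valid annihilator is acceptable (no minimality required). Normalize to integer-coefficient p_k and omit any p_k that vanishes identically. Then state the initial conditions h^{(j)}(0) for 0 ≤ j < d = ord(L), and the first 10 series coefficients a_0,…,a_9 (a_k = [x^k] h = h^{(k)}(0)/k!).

f: a_k = 3, 0, -6, 0, 2, 0, -4/15, 0, 2/105, 0, …
g: a_k = 0, 3, 0, -9/2, 0, 81/40, 0, -243/560, 0, 243/4480, …
h₀=f+g: left-lcm gives L₀, ord ≤ 4.
L = 36 + 13·Dx^2 + Dx^4  (order 4).
h: a_k = 3, 3, -6, -9/2, 2, 81/40, -4/15, -243/560, 2/105, 243/4480, …
ICs: h(0) = 3, h′(0) = 3, h′′(0) = -12, h′′′(0) = -27.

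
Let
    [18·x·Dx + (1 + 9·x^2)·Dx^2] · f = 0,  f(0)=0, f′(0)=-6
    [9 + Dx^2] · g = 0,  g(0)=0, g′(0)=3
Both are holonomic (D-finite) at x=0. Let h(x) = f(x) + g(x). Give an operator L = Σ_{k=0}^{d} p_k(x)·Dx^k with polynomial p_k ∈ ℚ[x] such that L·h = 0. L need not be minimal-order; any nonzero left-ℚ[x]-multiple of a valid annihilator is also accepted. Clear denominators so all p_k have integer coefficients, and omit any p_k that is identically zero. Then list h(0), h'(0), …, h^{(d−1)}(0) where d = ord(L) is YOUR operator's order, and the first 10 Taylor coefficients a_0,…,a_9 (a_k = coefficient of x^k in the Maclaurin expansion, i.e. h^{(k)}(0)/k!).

f: a_k = 0, -6, 0, 18, 0, -486/5, 0, 4374/7, 0, -4374, …
g: a_k = 0, 3, 0, -9/2, 0, 81/40, 0, -243/560, 0, 243/4480, …
L₀ := lclm(L_f,L_g); ord L₀ ≤ 2+2.
L = (-1782·x + 20412·x^3 + 13122·x^5)·Dx + (-9 + 567·x^2 + 6561·x^4 + 6561·x^6)·Dx^2 + (-198·x + 2268·x^3 + 1458·x^5)·Dx^3 + (-1 + 63·x^2 + 729·x^4 + 729·x^6)·Dx^4  (order 4).
h: a_k = 0, -3, 0, 27/2, 0, -3807/40, 0, 349677/560, 0, -19595277/4480, …
ICs: h(0) = 0, h′(0) = -3, h′′(0) = 0, h′′′(0) = 81.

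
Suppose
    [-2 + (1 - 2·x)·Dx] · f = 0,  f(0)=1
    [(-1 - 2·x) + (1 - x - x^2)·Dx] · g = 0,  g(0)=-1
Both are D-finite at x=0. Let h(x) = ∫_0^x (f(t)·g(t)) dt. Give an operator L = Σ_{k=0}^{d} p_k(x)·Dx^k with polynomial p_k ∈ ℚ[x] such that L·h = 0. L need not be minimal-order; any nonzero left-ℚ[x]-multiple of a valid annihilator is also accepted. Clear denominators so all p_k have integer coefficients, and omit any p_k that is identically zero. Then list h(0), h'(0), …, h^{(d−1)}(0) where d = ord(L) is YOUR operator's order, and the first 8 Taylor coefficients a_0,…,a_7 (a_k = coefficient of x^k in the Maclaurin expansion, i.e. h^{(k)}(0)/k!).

L = (-3 + 2·x + 6·x^2)·Dx + (1 - 3·x + x^2 + 2·x^3)·Dx^2  (order 2).
h: a_k = 0, -1, -3/2, -8/3, -19/4, -43/5, -47/3, -201/7, …
ICs: h(0) = 0, h′(0) = -1.

f: a_k = 1, 2, 4, 8, 16, 32, 64, 128, …
g: a_k = -1, -1, -2, -3, -5, -8, -13, -21, …
f·g: L₀ = L_f ⊗_s L_g, ord ≤ 1·1.
∫: right-multiply L₀ by Dx.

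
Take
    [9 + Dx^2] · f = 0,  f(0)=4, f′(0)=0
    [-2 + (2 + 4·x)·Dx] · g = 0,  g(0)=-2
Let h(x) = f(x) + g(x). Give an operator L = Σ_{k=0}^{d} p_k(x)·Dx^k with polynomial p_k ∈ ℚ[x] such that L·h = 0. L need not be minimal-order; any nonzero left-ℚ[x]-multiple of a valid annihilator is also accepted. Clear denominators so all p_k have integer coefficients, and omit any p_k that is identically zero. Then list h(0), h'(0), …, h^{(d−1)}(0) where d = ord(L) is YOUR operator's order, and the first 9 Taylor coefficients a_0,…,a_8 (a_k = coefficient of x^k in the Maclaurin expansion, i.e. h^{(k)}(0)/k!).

L = (-54 - 162·x - 162·x^2) + (36 + 234·x + 486·x^2 + 324·x^3)·Dx + (-6 - 18·x - 18·x^2)·Dx^2 + (4 + 26·x + 54·x^2 + 36·x^3)·Dx^3  (order 3).
h: a_k = 2, -2, -17, -1, 59/4, -7/4, -57/40, -33/8, 16473/2240, …
ICs: h(0) = 2, h′(0) = -2, h′′(0) = -34.

f: a_k = 4, 0, -18, 0, 27/2, 0, -81/20, 0, 729/1120, …
g: a_k = -2, -2, 1, -1, 5/4, -7/4, 21/8, -33/8, 429/64, …
h₀=f+g: left-lcm gives L₀, ord ≤ 3.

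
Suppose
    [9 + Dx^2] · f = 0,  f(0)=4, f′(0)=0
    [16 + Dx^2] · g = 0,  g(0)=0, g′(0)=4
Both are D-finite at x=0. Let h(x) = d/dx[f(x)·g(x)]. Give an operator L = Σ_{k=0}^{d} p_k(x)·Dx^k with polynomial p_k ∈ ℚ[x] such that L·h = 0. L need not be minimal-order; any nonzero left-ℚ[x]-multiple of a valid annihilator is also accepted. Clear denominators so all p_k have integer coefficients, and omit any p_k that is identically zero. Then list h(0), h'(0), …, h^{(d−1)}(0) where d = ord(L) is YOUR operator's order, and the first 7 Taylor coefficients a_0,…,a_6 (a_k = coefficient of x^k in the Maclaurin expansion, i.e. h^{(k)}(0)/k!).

L = 49 + 50·Dx^2 + Dx^4  (order 4).
h: a_k = 16, 0, -344, 0, 4202/3, 0, -102943/45, …
ICs: h(0) = 16, h′(0) = 0, h′′(0) = -688, h′′′(0) = 0.

f: a_k = 4, 0, -18, 0, 27/2, 0, -81/20, …
g: a_k = 0, 4, 0, -32/3, 0, 128/15, 0, …
L₀ := L_f ⊗_s L_g (sym. prod.), ord ≤ 4.
h₀' ⇒ L via d/dx closure of L₀.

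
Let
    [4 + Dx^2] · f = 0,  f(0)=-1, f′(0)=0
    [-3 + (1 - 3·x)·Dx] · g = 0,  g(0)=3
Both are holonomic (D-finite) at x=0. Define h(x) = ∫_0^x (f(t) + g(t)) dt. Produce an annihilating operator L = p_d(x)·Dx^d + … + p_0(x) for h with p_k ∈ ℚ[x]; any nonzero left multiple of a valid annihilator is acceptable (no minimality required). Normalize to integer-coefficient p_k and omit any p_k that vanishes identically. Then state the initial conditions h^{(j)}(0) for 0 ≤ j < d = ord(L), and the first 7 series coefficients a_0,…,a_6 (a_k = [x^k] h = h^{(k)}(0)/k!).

f: a_k = -1, 0, 2, 0, -2/3, 0, 4/45, …
g: a_k = 3, 9, 27, 81, 243, 729, 2187, …
h₀=f+g: left-lcm gives L₀, ord ≤ 3.
∫: right-multiply L₀ by Dx.
L = (-348 + 144·x - 216·x^2)·Dx + (44 - 180·x + 216·x^2 - 216·x^3)·Dx^2 + (-87 + 36·x - 54·x^2)·Dx^3 + (11 - 45·x + 54·x^2 - 54·x^3)·Dx^4  (order 4).
h: a_k = 0, 2, 9/2, 29/3, 81/4, 727/15, 243/2, …
ICs: h(0) = 0, h′(0) = 2, h′′(0) = 9, h′′′(0) = 58.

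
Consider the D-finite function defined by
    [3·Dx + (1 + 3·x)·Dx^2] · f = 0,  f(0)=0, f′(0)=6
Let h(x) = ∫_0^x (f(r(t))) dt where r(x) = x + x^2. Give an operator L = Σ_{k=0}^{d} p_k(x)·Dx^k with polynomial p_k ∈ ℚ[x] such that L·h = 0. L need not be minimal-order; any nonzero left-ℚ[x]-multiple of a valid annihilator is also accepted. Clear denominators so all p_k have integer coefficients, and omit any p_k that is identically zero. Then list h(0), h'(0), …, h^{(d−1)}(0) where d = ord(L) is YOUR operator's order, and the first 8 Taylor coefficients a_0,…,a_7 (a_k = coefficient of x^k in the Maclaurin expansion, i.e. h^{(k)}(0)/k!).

L = (1 + 6·x + 6·x^2)·Dx^2 + (1 + 5·x + 9·x^2 + 6·x^3)·Dx^3  (order 3).
h: a_k = 0, 0, 3, -1, 0, 9/10, -9/5, 18/7, …
ICs: h(0) = 0, h′(0) = 0, h′′(0) = 6.

f: a_k = 0, 6, -9, 18, -81/2, 486/5, -243, 4374/7, …
Substitute x→r, Dx→(1/r')Dx; clear ⇒ L₀.
∫: right-multiply L₀ by Dx.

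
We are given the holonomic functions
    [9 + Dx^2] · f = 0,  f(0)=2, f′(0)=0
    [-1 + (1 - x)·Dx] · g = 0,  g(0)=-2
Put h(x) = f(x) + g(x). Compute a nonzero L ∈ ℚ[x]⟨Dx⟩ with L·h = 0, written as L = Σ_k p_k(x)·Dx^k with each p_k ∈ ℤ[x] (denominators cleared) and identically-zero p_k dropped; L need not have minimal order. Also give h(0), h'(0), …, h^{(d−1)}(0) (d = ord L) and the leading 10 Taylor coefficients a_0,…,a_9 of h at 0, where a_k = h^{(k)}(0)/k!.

f: a_k = 2, 0, -9, 0, 27/4, 0, -81/40, 0, 729/2240, 0, …
g: a_k = -2, -2, -2, -2, -2, -2, -2, -2, -2, -2, …
h₀=f+g: left-lcm gives L₀, ord ≤ 3.
L = (-135 + 162·x - 81·x^2) + (99 - 261·x + 243·x^2 - 81·x^3)·Dx + (-15 + 18·x - 9·x^2)·Dx^2 + (11 - 29·x + 27·x^2 - 9·x^3)·Dx^3  (order 3).
h: a_k = 0, -2, -11, -2, 19/4, -2, -161/40, -2, -3751/2240, -2, …
ICs: h(0) = 0, h′(0) = -2, h′′(0) = -22.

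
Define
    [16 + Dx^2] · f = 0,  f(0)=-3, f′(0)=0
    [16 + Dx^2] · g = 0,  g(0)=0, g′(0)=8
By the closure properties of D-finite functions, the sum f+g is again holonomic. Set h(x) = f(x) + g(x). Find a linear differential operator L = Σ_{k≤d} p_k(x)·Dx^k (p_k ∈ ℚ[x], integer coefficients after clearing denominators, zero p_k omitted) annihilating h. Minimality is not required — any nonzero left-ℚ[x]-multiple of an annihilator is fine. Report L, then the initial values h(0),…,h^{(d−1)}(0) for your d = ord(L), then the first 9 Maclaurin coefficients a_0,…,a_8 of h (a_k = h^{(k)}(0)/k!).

f: a_k = -3, 0, 24, 0, -32, 0, 256/15, 0, -512/105, …
g: a_k = 0, 8, 0, -64/3, 0, 256/15, 0, -2048/315, 0, …
Weyl lclm of L_f,L_g ⇒ L₀ (ord ≤ 4).
L = 16 + Dx^2  (order 2).
h: a_k = -3, 8, 24, -64/3, -32, 256/15, 256/15, -2048/315, -512/105, …
ICs: h(0) = -3, h′(0) = 8.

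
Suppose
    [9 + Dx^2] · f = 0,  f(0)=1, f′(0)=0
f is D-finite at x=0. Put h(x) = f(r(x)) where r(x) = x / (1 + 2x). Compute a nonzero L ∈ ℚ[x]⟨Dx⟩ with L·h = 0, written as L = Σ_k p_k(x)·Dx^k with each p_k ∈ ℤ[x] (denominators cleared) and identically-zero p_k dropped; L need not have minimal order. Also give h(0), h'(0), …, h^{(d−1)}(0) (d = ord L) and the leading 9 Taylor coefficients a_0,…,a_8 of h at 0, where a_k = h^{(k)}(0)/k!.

L = 9 + (4 + 24·x + 48·x^2 + 32·x^3)·Dx + (1 + 8·x + 24·x^2 + 32·x^3 + 16·x^4)·Dx^2  (order 2).
h: a_k = 1, 0, -9/2, 18, -405/8, 117, -18081/80, 6723/20, -188955/896, …
ICs: h(0) = 1, h′(0) = 0.

f: a_k = 1, 0, -9/2, 0, 27/8, 0, -81/80, 0, 729/4480, …
Change of var in L_f (x↦r) gives L₀.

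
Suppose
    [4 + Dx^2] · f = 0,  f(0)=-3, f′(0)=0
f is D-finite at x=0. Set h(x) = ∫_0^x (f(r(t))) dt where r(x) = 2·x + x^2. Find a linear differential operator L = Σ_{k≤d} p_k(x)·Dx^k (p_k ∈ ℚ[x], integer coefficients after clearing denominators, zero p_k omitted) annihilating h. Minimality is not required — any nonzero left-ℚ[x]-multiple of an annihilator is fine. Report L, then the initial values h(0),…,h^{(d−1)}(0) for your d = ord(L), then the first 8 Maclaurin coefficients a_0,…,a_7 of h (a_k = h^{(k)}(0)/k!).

L = (16 + 48·x + 48·x^2 + 16·x^3)·Dx - Dx^2 + (1 + x)·Dx^3  (order 3).
h: a_k = 0, -3, 0, 8, 6, -26/5, -32/3, -464/105, …
ICs: h(0) = 0, h′(0) = -3, h′′(0) = 0.

f: a_k = -3, 0, 6, 0, -2, 0, 4/15, 0, …
f∘r: x↦r, Dx↦Dx/r' in L_f ⇒ L₀.
∫: right-multiply L₀ by Dx.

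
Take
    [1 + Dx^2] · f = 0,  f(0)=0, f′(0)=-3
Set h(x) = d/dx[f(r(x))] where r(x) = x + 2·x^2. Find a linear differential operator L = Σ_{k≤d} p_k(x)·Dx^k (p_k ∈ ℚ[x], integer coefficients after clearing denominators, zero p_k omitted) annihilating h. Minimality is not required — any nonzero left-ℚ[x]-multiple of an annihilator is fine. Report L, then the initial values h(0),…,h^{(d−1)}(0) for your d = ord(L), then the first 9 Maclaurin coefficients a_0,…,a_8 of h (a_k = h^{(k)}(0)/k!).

f: a_k = 0, -3, 0, 1/2, 0, -1/40, 0, 1/1680, 0, …
L₀ from L_f via x↦r, Dx↦r'^{-1}Dx.
h₀' ⇒ L via d/dx closure of L₀.
L = (49 + 16·x + 96·x^2 + 256·x^3 + 256·x^4) + (-12 - 48·x)·Dx + (1 + 8·x + 16·x^2)·Dx^2  (order 2).
h: a_k = -3, -12, 3/2, 12, 239/8, 45/2, -1679/240, -239/15, -235873/13440, …
ICs: h(0) = -3, h′(0) = -12.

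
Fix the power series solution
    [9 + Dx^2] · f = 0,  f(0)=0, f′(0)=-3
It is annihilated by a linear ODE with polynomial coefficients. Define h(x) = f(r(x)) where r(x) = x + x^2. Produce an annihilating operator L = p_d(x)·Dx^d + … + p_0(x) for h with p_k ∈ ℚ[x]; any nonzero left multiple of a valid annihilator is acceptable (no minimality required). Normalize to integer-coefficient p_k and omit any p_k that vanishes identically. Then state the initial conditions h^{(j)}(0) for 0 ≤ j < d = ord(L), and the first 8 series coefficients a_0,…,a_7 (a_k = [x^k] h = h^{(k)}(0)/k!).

f: a_k = 0, -3, 0, 9/2, 0, -81/40, 0, 243/560, …
f∘r: x↦r, Dx↦Dx/r' in L_f ⇒ L₀.
L = (9 + 54·x + 108·x^2 + 72·x^3) - 2·Dx + (1 + 2·x)·Dx^2  (order 2).
h: a_k = 0, -3, -3, 9/2, 27/2, 459/40, -45/8, -11097/560, …
ICs: h(0) = 0, h′(0) = -3.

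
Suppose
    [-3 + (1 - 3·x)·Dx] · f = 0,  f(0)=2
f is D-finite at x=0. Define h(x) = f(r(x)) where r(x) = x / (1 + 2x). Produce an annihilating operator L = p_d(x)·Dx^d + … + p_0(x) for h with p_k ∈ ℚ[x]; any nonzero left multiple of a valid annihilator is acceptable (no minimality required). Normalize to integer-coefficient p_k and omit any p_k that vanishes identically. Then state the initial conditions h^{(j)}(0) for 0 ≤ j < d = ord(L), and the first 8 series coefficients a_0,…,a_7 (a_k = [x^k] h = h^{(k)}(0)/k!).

f: a_k = 2, 6, 18, 54, 162, 486, 1458, 4374, …
L₀ from L_f via x↦r, Dx↦r'^{-1}Dx.
L = 3 + (-1 - x + 2·x^2)·Dx  (order 1).
h: a_k = 2, 6, 6, 6, 6, 6, 6, 6, …
ICs: h(0) = 2.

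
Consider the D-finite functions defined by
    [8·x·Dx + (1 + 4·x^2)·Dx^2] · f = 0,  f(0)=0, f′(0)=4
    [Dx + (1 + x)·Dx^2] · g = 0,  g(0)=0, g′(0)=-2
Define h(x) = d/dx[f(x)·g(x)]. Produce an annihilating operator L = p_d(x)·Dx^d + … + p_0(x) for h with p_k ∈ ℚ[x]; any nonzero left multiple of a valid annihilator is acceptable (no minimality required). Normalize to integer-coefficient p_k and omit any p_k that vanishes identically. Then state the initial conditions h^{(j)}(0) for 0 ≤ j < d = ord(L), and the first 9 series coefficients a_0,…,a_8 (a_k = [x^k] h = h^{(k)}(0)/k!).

L = (288 + 560·x + 3584·x^2 + 8640·x^3 + 7680·x^4 + 3328·x^5 + 1024·x^7) + (258 + 1840·x + 6992·x^2 + 19264·x^3 + 29440·x^4 + 23808·x^5 + 8960·x^6 + 3072·x^7 + 3584·x^8)·Dx + (36 + 628·x + 2496·x^2 + 6192·x^3 + 12288·x^4 + 15936·x^5 + 12288·x^6 + 5376·x^7 + 3072·x^8 + 2048·x^9)·Dx^2 + (17 + 66·x + 241·x^2 + 608·x^3 + 1152·x^4 + 1728·x^5 + 2016·x^6 + 1536·x^7 + 768·x^8 + 512·x^9 + 256·x^10)·Dx^3  (order 3).
h: a_k = 0, -16, 12, 32, -50/3, -2128/15, 1204/15, 2624/5, -9749/35, …
ICs: h(0) = 0, h′(0) = -16, h′′(0) = 24.

f: a_k = 0, 4, 0, -16/3, 0, 64/5, 0, -256/7, 0, …
g: a_k = 0, -2, 1, -2/3, 1/2, -2/5, 1/3, -2/7, 1/4, …
L₀ := L_f ⊗_s L_g (sym. prod.), ord ≤ 4.
Differentiate: ansatz ord ≤ ord L₀ ⇒ L.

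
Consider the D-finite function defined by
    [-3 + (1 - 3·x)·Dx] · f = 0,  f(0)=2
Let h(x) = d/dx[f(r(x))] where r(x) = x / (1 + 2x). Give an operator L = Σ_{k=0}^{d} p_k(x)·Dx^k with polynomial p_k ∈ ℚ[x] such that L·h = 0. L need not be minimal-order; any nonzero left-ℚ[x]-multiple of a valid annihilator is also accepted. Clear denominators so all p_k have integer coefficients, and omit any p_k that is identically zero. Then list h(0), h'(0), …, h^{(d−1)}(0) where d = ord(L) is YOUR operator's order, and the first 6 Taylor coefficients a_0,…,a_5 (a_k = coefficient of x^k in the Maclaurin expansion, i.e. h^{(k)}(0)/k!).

f: a_k = 2, 6, 18, 54, 162, 486, …
Substitute x→r, Dx→(1/r')Dx; clear ⇒ L₀.
Differentiate: ansatz ord ≤ ord L₀ ⇒ L.
L = 4 + (-2 + 2·x)·Dx  (order 1).
h: a_k = 6, 12, 18, 24, 30, 36, …
ICs: h(0) = 6.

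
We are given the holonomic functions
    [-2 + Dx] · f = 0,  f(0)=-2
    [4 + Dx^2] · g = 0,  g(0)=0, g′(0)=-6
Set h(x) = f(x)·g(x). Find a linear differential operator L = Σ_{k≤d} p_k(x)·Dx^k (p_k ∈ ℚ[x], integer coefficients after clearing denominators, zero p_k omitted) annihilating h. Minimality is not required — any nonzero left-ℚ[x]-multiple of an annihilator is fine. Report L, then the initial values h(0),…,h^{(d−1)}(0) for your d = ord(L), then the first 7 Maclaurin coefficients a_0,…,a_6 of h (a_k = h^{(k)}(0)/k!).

L = 8 - 4·Dx + Dx^2  (order 2).
h: a_k = 0, 12, 24, 16, 0, -32/5, -64/15, …
ICs: h(0) = 0, h′(0) = 12.

f: a_k = -2, -4, -4, -8/3, -4/3, -8/15, -8/45, …
g: a_k = 0, -6, 0, 4, 0, -4/5, 0, …
Product ⇒ symmetric product L₀, ord ≤ 2.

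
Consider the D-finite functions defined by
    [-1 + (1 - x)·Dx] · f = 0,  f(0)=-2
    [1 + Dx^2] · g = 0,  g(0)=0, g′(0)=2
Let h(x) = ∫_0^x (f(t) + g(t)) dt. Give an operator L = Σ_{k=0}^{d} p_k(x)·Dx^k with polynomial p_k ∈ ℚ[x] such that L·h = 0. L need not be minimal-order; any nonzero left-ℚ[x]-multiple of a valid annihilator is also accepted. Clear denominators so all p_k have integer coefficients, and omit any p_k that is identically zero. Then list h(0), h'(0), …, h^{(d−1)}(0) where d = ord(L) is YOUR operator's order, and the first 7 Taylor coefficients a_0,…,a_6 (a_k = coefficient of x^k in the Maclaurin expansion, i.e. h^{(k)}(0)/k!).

L = (7 - 2·x + x^2)·Dx + (-3 + 5·x - 3·x^2 + x^3)·Dx^2 + (7 - 2·x + x^2)·Dx^3 + (-3 + 5·x - 3·x^2 + x^3)·Dx^4  (order 4).
h: a_k = 0, -2, 0, -2/3, -7/12, -2/5, -119/360, …
ICs: h(0) = 0, h′(0) = -2, h′′(0) = 0, h′′′(0) = -4.

f: a_k = -2, -2, -2, -2, -2, -2, -2, …
g: a_k = 0, 2, 0, -1/3, 0, 1/60, 0, …
Weyl lclm of L_f,L_g ⇒ L₀ (ord ≤ 3).
h=∫₀ˣh₀: take L = L₀·Dx.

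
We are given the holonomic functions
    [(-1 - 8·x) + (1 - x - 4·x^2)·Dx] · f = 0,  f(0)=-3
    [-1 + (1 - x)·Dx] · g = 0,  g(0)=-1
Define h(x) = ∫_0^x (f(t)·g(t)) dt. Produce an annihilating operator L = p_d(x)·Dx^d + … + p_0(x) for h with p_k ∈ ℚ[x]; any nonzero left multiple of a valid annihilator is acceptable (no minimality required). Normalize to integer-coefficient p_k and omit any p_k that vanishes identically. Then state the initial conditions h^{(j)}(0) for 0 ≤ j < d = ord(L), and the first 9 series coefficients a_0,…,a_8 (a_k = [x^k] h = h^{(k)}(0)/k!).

L = (-2 - 6·x + 12·x^2)·Dx + (1 - 2·x - 3·x^2 + 4·x^3)·Dx^2  (order 2).
h: a_k = 0, 3, 3, 7, 12, 27, 55, 873/7, 549/2, …
ICs: h(0) = 0, h′(0) = 3.

f: a_k = -3, -3, -15, -27, -87, -195, -543, -1323, -3495, …
g: a_k = -1, -1, -1, -1, -1, -1, -1, -1, -1, …
Product ⇒ symmetric product L₀, ord ≤ 1.
Integrate: L := L₀·Dx.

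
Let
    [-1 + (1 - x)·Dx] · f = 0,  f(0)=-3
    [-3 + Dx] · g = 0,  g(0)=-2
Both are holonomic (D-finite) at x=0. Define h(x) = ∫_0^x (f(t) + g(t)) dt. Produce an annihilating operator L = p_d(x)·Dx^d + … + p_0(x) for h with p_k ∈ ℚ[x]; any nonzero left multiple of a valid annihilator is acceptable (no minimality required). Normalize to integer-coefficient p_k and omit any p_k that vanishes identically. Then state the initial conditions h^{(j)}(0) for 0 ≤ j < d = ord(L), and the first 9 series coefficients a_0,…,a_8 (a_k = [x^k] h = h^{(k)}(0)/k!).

f: a_k = -3, -3, -3, -3, -3, -3, -3, -3, -3, …
g: a_k = -2, -6, -9, -9, -27/4, -81/20, -81/40, -243/280, -729/2240, …
Weyl lclm of L_f,L_g ⇒ L₀ (ord ≤ 2).
Integrate: L := L₀·Dx.
L = (3 - 9·x)·Dx + (-7 + 18·x - 9·x^2)·Dx^2 + (2 - 5·x + 3·x^2)·Dx^3  (order 3).
h: a_k = 0, -5, -9/2, -4, -3, -39/20, -47/40, -201/280, -1083/2240, …
ICs: h(0) = 0, h′(0) = -5, h′′(0) = -9.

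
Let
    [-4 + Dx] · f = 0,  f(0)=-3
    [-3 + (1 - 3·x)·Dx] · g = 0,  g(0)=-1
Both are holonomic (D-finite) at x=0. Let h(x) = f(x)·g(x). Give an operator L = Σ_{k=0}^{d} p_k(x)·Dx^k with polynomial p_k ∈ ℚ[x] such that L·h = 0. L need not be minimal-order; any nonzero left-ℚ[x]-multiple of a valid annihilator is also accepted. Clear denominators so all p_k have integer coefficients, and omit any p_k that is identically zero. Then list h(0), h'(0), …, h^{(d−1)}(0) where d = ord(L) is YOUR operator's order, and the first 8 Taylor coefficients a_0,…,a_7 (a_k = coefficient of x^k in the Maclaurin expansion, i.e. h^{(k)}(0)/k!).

f: a_k = -3, -12, -24, -32, -32, -128/5, -256/15, -1024/105, …
g: a_k = -1, -3, -9, -27, -81, -243, -729, -2187, …
h₀=f·g: eliminate ⇒ L₀, order ≤ 1·1.
L = (7 - 12·x) + (-1 + 3·x)·Dx  (order 1).
h: a_k = 3, 21, 87, 293, 911, 13793/5, 124393/15, 2613277/105, …
ICs: h(0) = 3.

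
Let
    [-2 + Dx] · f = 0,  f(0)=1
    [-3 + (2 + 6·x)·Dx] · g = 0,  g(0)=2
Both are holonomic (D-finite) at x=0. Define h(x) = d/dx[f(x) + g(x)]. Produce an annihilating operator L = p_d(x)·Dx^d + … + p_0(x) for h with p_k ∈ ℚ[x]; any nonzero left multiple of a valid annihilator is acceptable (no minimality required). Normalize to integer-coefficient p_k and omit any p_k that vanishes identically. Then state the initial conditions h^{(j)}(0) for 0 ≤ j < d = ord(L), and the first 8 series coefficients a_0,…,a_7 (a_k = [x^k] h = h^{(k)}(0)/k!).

L = (-78 - 72·x) + (11 - 96·x - 144·x^2)·Dx + (14 + 66·x + 72·x^2)·Dx^2  (order 2).
h: a_k = 5, -1/2, 113/8, -1087/48, 26027/384, -686857/3840, 22742057/46080, -886587967/645120, …
ICs: h(0) = 5, h′(0) = -1/2.

f: a_k = 1, 2, 2, 4/3, 2/3, 4/15, 4/45, 8/315, …
g: a_k = 2, 3, -9/4, 27/8, -405/64, 1701/128, -15309/512, 72171/1024, …
Weyl lclm of L_f,L_g ⇒ L₀ (ord ≤ 2).
Derive L from L₀ (diff closure).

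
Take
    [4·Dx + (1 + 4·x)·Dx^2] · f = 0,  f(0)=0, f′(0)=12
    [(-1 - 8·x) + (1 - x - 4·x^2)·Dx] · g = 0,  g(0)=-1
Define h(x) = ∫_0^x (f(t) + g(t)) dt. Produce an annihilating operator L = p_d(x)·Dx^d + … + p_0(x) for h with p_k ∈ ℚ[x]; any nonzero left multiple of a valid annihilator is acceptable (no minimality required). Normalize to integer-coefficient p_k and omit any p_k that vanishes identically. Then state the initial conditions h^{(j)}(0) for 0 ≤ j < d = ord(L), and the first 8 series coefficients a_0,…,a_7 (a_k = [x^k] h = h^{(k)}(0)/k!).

f: a_k = 0, 12, -24, 64, -192, 3072/5, -2048, 49152/7, …
g: a_k = -1, -1, -5, -9, -29, -65, -181, -441, …
L₀ := lclm(L_f,L_g); ord L₀ ≤ 2+1.
Integrate: L := L₀·Dx.
L = (-268 - 1616·x - 5504·x^2 - 4608·x^3 - 6144·x^4)·Dx^2 + (-11 - 360·x - 3008·x^2 - 7680·x^3 - 9472·x^4 - 10240·x^5)·Dx^3 + (7 + 67·x + 154·x^2 - 136·x^3 - 928·x^4 - 2176·x^5 - 2048·x^6)·Dx^4  (order 4).
h: a_k = 0, -1, 11/2, -29/3, 55/4, -221/5, 2747/30, -2229/7, …
ICs: h(0) = 0, h′(0) = -1, h′′(0) = 11, h′′′(0) = -58.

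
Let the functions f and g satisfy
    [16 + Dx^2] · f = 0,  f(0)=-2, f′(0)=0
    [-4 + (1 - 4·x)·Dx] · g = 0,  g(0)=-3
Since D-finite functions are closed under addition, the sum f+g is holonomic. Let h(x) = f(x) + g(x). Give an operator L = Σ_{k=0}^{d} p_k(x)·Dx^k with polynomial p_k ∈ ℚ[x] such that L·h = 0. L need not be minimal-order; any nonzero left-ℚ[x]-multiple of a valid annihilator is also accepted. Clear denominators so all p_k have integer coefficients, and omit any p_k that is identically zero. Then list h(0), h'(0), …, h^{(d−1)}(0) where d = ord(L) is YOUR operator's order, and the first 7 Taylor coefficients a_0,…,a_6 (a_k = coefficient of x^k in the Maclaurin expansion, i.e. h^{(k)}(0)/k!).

L = (-448 + 512·x - 1024·x^2) + (48 - 320·x + 768·x^2 - 1024·x^3)·Dx + (-28 + 32·x - 64·x^2)·Dx^2 + (3 - 20·x + 48·x^2 - 64·x^3)·Dx^3  (order 3).
h: a_k = -5, -12, -32, -192, -2368/3, -3072, -552448/45, …
ICs: h(0) = -5, h′(0) = -12, h′′(0) = -64.

f: a_k = -2, 0, 16, 0, -64/3, 0, 512/45, …
g: a_k = -3, -12, -48, -192, -768, -3072, -12288, …
Sum ⇒ L₀ = lclm(L_f,L_g) in ℚ(x)⟨Dx⟩.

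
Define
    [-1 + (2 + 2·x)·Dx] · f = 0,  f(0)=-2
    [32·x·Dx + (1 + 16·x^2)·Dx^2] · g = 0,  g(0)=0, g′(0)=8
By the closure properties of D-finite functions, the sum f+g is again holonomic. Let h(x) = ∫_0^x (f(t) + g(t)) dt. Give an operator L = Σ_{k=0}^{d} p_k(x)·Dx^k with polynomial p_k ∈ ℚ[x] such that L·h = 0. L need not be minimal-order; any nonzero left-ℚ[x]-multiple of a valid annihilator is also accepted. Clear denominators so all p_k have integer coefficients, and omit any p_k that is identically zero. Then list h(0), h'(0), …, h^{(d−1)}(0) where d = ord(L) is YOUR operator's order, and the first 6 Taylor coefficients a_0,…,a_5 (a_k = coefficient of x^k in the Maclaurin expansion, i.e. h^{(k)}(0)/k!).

f: a_k = -2, -1, 1/4, -1/8, 5/64, -7/128, …
g: a_k = 0, 8, 0, -128/3, 0, 2048/5, …
L₀ := lclm(L_f,L_g); ord L₀ ≤ 1+2.
h=∫₀ˣh₀: take L = L₀·Dx.
L = (-64 - 160·x + 3072·x^2 + 1536·x^3)·Dx^2 + (-131 - 256·x + 5920·x^2 + 12288·x^3 + 5376·x^4)·Dx^3 + (-2 + 126·x + 192·x^2 + 2112·x^3 + 3584·x^4 + 1536·x^5)·Dx^4  (order 4).
h: a_k = 0, -2, 7/2, 1/12, -1027/96, 1/64, …
ICs: h(0) = 0, h′(0) = -2, h′′(0) = 7, h′′′(0) = 1/2.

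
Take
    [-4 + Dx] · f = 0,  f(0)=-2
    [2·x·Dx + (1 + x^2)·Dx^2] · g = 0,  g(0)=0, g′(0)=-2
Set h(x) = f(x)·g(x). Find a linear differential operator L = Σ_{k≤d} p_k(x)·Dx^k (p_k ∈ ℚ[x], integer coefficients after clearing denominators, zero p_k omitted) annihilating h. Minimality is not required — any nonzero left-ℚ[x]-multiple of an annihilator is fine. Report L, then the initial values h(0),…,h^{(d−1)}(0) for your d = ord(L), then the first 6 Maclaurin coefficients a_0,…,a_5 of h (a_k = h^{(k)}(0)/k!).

L = (16 - 8·x + 16·x^2) + (-8 + 2·x - 8·x^2)·Dx + (1 + x^2)·Dx^2  (order 2).
h: a_k = 0, 4, 16, 92/3, 112/3, 164/5, …
ICs: h(0) = 0, h′(0) = 4.

f: a_k = -2, -8, -16, -64/3, -64/3, -256/15, …
g: a_k = 0, -2, 0, 2/3, 0, -2/5, …
h₀=f·g: eliminate ⇒ L₀, order ≤ 1·2.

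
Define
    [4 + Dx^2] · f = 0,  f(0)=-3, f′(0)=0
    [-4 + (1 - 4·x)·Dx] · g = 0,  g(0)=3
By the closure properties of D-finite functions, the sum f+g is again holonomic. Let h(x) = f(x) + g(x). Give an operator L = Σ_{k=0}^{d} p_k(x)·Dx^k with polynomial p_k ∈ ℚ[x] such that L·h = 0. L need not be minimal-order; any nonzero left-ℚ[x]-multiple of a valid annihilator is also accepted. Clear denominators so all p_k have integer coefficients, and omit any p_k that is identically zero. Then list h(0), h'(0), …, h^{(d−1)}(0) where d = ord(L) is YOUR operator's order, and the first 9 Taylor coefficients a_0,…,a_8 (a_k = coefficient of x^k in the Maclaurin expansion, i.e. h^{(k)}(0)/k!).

L = (-400 + 128·x - 256·x^2) + (36 - 176·x + 192·x^2 - 256·x^3)·Dx + (-100 + 32·x - 64·x^2)·Dx^2 + (9 - 44·x + 48·x^2 - 64·x^3)·Dx^3  (order 3).
h: a_k = 0, 12, 54, 192, 766, 3072, 184324/15, 49152, 20643838/105, …
ICs: h(0) = 0, h′(0) = 12, h′′(0) = 108.

f: a_k = -3, 0, 6, 0, -2, 0, 4/15, 0, -2/105, …
g: a_k = 3, 12, 48, 192, 768, 3072, 12288, 49152, 196608, …
h₀=f+g: left-lcm gives L₀, ord ≤ 3.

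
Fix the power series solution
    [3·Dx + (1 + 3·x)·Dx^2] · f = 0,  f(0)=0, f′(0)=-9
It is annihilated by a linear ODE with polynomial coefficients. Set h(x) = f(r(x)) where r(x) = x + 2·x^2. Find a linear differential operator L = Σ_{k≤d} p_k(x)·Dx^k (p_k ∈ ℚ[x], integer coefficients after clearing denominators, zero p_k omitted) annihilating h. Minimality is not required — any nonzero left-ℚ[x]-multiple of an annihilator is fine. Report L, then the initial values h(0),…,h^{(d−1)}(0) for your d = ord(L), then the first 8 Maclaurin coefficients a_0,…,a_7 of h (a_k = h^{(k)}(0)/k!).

f: a_k = 0, -9, 27/2, -27, 243/4, -729/5, 729/2, -6561/7, …
Change of var in L_f (x↦r) gives L₀.
L = (-1 + 12·x + 24·x^2)·Dx + (1 + 7·x + 18·x^2 + 24·x^3)·Dx^2  (order 2).
h: a_k = 0, -9, -9/2, 27, -189/4, 81/5, 297/2, -3159/7, …
ICs: h(0) = 0, h′(0) = -9.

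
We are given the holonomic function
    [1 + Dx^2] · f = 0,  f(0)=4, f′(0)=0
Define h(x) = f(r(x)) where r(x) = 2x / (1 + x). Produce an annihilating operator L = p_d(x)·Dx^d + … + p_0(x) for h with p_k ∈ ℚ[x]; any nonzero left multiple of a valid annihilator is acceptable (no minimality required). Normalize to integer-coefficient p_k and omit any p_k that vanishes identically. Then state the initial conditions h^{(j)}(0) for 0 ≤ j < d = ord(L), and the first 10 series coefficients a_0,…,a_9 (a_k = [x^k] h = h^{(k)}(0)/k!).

f: a_k = 4, 0, -2, 0, 1/6, 0, -1/180, 0, 1/10080, 0, …
Substitute x→r, Dx→(1/r')Dx; clear ⇒ L₀.
L = 4 + (2 + 6·x + 6·x^2 + 2·x^3)·Dx + (1 + 4·x + 6·x^2 + 4·x^3 + x^4)·Dx^2  (order 2).
h: a_k = 4, 0, -8, 16, -64/3, 64/3, -616/45, -16/5, 9416/315, -20672/315, …
ICs: h(0) = 4, h′(0) = 0.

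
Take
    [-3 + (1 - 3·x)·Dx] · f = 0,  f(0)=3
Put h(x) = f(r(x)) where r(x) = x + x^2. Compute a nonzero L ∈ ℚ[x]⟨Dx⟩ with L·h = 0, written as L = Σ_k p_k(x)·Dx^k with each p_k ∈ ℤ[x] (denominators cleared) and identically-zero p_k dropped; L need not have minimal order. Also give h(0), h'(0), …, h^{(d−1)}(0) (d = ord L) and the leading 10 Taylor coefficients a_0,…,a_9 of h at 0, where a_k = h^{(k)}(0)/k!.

f: a_k = 3, 9, 27, 81, 243, 729, 2187, 6561, 19683, 59049, …
L₀ from L_f via x↦r, Dx↦r'^{-1}Dx.
L = (3 + 6·x) + (-1 + 3·x + 3·x^2)·Dx  (order 1).
h: a_k = 3, 9, 36, 135, 513, 1944, 7371, 27945, 105948, 401679, …
ICs: h(0) = 3.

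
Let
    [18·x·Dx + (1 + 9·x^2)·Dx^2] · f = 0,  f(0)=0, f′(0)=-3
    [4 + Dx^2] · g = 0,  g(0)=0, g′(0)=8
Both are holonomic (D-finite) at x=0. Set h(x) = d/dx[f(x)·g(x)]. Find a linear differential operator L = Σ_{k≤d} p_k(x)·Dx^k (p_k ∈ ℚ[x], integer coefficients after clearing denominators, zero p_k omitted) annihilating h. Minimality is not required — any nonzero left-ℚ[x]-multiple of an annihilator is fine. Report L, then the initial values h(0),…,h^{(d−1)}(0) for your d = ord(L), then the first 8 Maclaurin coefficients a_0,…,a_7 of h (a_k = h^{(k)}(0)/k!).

f: a_k = 0, -3, 0, 9, 0, -243/5, 0, 2187/7, …
g: a_k = 0, 8, 0, -16/3, 0, 16/15, 0, -32/315, …
h₀=f·g: eliminate ⇒ L₀, order ≤ 2·2.
Differentiate: ansatz ord ≤ ord L₀ ⇒ L.
L = (52480 + 1115424·x^2 + 18751824·x^4 + 15209856·x^6 + 3464208·x^8 - 11337408·x^10 + 34012224·x^12) + (31032·x + 1320624·x^3 + 10701720·x^5 + 13646880·x^7 + 18895680·x^9 + 34012224·x^11)·Dx + (13640 + 300780·x^2 + 4978584·x^4 + 5269212·x^6 + 3621672·x^8 + 2834352·x^10 + 17006112·x^12)·Dx^2 + (7758·x + 330156·x^3 + 2675430·x^5 + 3411720·x^7 + 4723920·x^9 + 8503056·x^11)·Dx^3 + (130 + 5481·x^2 + 72657·x^4 + 366687·x^6 + 688905·x^8 + 1417176·x^10 + 2125764·x^12)·Dx^4  (order 4).
h: a_k = 0, -48, 0, 352, 0, -2640, 0, 332224/15, …
ICs: h(0) = 0, h′(0) = -48, h′′(0) = 0, h′′′(0) = 2112.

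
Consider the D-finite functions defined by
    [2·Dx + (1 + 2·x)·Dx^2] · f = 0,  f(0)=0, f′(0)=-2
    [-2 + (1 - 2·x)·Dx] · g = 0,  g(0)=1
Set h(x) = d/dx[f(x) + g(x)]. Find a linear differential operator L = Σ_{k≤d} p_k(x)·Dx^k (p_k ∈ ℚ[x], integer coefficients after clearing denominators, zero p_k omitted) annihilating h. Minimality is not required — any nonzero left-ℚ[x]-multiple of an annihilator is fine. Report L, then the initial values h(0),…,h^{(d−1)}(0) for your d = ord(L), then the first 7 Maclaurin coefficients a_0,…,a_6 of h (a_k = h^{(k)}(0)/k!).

f: a_k = 0, -2, 2, -8/3, 4, -32/5, 32/3, …
g: a_k = 1, 2, 4, 8, 16, 32, 64, …
Weyl lclm of L_f,L_g ⇒ L₀ (ord ≤ 3).
h₀' ⇒ L via d/dx closure of L₀.
L = (-40 - 16·x) + (-8 - 64·x - 32·x^2)·Dx + (3 + 2·x - 12·x^2 - 8·x^3)·Dx^2  (order 2).
h: a_k = 0, 12, 16, 80, 128, 448, 768, …
ICs: h(0) = 0, h′(0) = 12.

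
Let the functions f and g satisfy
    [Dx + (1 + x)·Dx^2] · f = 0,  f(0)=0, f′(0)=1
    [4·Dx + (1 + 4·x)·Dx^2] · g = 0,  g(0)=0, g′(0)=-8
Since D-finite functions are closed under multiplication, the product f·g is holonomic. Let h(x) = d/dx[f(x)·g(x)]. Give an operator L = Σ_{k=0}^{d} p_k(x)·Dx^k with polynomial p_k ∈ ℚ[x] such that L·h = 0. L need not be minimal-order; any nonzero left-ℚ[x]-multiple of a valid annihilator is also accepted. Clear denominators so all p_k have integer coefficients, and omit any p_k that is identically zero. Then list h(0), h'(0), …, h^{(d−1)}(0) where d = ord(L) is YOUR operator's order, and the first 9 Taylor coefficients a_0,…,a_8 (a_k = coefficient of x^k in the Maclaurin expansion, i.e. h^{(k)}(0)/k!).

L = (136 + 320·x + 256·x^2) + (290 + 1464·x + 2400·x^2 + 1280·x^3)·Dx + (92 + 740·x + 1992·x^2 + 2240·x^3 + 896·x^4)·Dx^2 + (5 + 58·x + 245·x^2 + 464·x^3 + 400·x^4 + 128·x^5)·Dx^3  (order 3).
h: a_k = 0, -16, 60, -640/3, 2350/3, -44408/15, 11396, -1552512/35, 1217039/7, …
ICs: h(0) = 0, h′(0) = -16, h′′(0) = 120.

f: a_k = 0, 1, -1/2, 1/3, -1/4, 1/5, -1/6, 1/7, -1/8, …
g: a_k = 0, -8, 16, -128/3, 128, -2048/5, 4096/3, -32768/7, 16384, …
L₀ := L_f ⊗_s L_g (sym. prod.), ord ≤ 4.
h₀' ⇒ L via d/dx closure of L₀.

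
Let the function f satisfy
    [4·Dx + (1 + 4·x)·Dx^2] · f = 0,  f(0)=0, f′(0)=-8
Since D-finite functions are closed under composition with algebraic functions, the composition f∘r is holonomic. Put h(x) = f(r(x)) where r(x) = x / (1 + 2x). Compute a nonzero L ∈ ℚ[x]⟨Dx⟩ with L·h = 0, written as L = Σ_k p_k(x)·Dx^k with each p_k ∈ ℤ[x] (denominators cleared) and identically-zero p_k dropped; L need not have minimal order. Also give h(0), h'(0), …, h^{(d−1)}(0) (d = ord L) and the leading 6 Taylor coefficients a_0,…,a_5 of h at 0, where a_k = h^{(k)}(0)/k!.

f: a_k = 0, -8, 16, -128/3, 128, -2048/5, …
h₀=f(r): pull back L_f along r ⇒ L₀.
L = (8 + 24·x)·Dx + (1 + 8·x + 12·x^2)·Dx^2  (order 2).
h: a_k = 0, -8, 32, -416/3, 640, -15488/5, …
ICs: h(0) = 0, h′(0) = -8.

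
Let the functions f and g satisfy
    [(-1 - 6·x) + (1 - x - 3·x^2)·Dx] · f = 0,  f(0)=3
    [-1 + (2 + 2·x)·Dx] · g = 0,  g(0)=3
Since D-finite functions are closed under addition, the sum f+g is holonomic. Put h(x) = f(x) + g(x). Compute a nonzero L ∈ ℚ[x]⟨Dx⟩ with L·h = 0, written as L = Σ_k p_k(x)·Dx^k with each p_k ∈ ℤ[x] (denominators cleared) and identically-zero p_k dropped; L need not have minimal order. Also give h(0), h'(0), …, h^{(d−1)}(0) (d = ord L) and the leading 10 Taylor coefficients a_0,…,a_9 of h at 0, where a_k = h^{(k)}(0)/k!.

f: a_k = 3, 3, 12, 21, 57, 120, 291, 651, 1524, 3477, …
g: a_k = 3, 3/2, -3/8, 3/16, -15/128, 21/256, -63/1024, 99/2048, -1287/32768, 2145/65536, …
f+g: L₀ = lclm(L_f,L_g), ord ≤ 1+1.
L = (-17 - 57·x - 135·x^2 - 90·x^3) + (33 + 134·x + 387·x^2 + 510·x^3 + 225·x^4)·Dx + (-2 - 30·x - 22·x^2 + 126·x^3 + 210·x^4 + 90·x^5)·Dx^2  (order 2).
h: a_k = 6, 9/2, 93/8, 339/16, 7281/128, 30741/256, 297921/1024, 1333347/2048, 49937145/32768, 227870817/65536, …
ICs: h(0) = 6, h′(0) = 9/2.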